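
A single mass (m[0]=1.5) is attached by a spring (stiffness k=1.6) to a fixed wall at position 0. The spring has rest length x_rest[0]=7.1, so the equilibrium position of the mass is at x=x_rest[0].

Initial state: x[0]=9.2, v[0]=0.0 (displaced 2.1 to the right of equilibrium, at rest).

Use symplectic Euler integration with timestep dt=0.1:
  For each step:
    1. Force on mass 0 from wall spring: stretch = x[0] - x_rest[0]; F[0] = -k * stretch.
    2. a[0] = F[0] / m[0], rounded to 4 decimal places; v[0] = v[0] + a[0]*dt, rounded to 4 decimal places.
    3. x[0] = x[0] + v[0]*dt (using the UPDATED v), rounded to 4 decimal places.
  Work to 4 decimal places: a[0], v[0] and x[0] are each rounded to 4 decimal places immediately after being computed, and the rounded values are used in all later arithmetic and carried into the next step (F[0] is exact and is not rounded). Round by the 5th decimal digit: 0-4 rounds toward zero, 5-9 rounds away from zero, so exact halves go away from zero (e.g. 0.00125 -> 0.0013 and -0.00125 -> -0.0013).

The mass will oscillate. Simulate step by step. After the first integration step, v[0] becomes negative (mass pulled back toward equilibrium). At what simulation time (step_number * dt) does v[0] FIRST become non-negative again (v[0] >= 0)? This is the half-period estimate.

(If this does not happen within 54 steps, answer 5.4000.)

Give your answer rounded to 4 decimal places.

Step 0: x=[9.2000] v=[0.0000]
Step 1: x=[9.1776] v=[-0.2240]
Step 2: x=[9.1330] v=[-0.4456]
Step 3: x=[9.0668] v=[-0.6625]
Step 4: x=[8.9796] v=[-0.8723]
Step 5: x=[8.8723] v=[-1.0728]
Step 6: x=[8.7461] v=[-1.2619]
Step 7: x=[8.6024] v=[-1.4375]
Step 8: x=[8.4426] v=[-1.5978]
Step 9: x=[8.2685] v=[-1.7410]
Step 10: x=[8.0819] v=[-1.8656]
Step 11: x=[7.8849] v=[-1.9703]
Step 12: x=[7.6795] v=[-2.0540]
Step 13: x=[7.4679] v=[-2.1158]
Step 14: x=[7.2524] v=[-2.1550]
Step 15: x=[7.0353] v=[-2.1713]
Step 16: x=[6.8189] v=[-2.1644]
Step 17: x=[6.6055] v=[-2.1344]
Step 18: x=[6.3973] v=[-2.0817]
Step 19: x=[6.1966] v=[-2.0068]
Step 20: x=[6.0056] v=[-1.9104]
Step 21: x=[5.8262] v=[-1.7937]
Step 22: x=[5.6604] v=[-1.6578]
Step 23: x=[5.5100] v=[-1.5042]
Step 24: x=[5.3765] v=[-1.3346]
Step 25: x=[5.2614] v=[-1.1508]
Step 26: x=[5.1659] v=[-0.9547]
Step 27: x=[5.0911] v=[-0.7484]
Step 28: x=[5.0377] v=[-0.5341]
Step 29: x=[5.0063] v=[-0.3141]
Step 30: x=[4.9972] v=[-0.0908]
Step 31: x=[5.0106] v=[0.1335]
First v>=0 after going negative at step 31, time=3.1000

Answer: 3.1000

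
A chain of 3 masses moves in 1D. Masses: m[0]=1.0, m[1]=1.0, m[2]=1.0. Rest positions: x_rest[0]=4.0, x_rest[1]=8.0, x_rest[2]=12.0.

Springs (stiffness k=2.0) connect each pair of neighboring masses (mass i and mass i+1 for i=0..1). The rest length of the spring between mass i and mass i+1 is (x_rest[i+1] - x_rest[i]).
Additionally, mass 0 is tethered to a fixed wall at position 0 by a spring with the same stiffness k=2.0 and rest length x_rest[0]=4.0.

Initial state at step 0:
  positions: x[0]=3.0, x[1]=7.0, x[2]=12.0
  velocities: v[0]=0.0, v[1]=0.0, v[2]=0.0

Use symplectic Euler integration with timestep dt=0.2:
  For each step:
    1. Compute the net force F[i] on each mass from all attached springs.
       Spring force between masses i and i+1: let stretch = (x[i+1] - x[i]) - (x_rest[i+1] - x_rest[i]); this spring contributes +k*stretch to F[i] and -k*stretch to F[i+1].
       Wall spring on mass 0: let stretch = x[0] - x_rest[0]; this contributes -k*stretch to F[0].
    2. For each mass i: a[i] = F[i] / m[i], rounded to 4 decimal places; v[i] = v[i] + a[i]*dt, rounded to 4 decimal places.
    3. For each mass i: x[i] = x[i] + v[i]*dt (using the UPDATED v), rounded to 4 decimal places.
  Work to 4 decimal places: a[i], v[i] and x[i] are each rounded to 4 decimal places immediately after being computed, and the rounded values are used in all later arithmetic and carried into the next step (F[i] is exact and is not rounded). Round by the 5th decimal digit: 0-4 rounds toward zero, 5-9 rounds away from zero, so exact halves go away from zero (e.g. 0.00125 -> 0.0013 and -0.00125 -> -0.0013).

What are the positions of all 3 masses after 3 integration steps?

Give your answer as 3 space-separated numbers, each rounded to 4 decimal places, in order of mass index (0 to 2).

Answer: 3.4480 7.4186 11.5820

Derivation:
Step 0: x=[3.0000 7.0000 12.0000] v=[0.0000 0.0000 0.0000]
Step 1: x=[3.0800 7.0800 11.9200] v=[0.4000 0.4000 -0.4000]
Step 2: x=[3.2336 7.2272 11.7728] v=[0.7680 0.7360 -0.7360]
Step 3: x=[3.4480 7.4186 11.5820] v=[1.0720 0.9568 -0.9542]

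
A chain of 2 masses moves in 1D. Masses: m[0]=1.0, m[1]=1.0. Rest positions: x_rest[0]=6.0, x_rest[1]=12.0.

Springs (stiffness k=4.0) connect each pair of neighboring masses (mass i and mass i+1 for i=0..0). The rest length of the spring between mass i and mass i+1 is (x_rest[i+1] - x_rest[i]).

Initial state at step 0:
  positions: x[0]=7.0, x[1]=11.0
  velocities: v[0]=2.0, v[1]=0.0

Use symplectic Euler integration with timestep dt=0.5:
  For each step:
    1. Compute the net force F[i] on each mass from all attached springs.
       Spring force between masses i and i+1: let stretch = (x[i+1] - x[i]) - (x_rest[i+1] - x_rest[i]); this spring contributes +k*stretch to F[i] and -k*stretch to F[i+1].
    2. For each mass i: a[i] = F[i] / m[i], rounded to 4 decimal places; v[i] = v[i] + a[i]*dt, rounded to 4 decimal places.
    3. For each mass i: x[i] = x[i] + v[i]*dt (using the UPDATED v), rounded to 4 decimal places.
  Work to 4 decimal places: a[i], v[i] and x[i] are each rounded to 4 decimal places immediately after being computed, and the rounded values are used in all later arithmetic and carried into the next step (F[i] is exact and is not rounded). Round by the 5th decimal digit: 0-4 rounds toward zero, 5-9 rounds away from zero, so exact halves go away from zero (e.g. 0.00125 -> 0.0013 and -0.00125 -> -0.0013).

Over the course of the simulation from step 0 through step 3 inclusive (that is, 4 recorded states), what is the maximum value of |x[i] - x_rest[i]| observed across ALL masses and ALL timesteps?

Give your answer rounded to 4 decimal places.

Step 0: x=[7.0000 11.0000] v=[2.0000 0.0000]
Step 1: x=[6.0000 13.0000] v=[-2.0000 4.0000]
Step 2: x=[6.0000 14.0000] v=[0.0000 2.0000]
Step 3: x=[8.0000 13.0000] v=[4.0000 -2.0000]
Max displacement = 2.0000

Answer: 2.0000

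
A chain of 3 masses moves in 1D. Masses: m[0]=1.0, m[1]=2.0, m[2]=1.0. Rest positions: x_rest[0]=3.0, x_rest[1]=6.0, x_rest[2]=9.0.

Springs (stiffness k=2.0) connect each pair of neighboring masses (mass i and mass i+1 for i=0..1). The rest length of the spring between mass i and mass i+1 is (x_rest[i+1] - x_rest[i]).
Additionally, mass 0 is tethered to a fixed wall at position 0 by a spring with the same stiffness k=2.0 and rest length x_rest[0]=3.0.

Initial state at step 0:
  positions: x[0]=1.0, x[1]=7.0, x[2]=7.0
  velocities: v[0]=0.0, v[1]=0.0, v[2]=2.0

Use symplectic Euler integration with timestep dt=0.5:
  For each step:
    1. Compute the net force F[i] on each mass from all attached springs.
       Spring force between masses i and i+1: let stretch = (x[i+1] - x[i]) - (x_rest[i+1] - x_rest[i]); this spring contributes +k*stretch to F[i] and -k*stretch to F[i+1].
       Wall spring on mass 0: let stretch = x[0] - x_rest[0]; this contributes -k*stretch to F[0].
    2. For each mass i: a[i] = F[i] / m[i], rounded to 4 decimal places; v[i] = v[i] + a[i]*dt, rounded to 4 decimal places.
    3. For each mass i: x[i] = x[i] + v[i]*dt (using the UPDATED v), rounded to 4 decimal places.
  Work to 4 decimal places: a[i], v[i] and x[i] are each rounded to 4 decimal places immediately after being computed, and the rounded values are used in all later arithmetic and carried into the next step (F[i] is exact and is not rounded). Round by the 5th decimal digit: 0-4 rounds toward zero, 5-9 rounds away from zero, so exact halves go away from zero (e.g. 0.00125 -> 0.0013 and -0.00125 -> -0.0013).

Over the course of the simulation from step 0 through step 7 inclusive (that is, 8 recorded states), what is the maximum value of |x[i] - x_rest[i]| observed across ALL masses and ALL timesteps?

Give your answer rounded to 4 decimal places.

Answer: 3.9082

Derivation:
Step 0: x=[1.0000 7.0000 7.0000] v=[0.0000 0.0000 2.0000]
Step 1: x=[3.5000 5.5000 9.5000] v=[5.0000 -3.0000 5.0000]
Step 2: x=[5.2500 4.5000 11.5000] v=[3.5000 -2.0000 4.0000]
Step 3: x=[4.0000 5.4375 11.5000] v=[-2.5000 1.8750 0.0000]
Step 4: x=[1.4688 7.5313 9.9688] v=[-5.0625 4.1875 -3.0625]
Step 5: x=[1.2344 8.7188 8.7188] v=[-0.4688 2.3750 -2.5000]
Step 6: x=[4.1250 8.0352 8.9688] v=[5.7812 -1.3672 0.5000]
Step 7: x=[6.9082 6.6075 10.2520] v=[5.5664 -2.8555 2.5664]
Max displacement = 3.9082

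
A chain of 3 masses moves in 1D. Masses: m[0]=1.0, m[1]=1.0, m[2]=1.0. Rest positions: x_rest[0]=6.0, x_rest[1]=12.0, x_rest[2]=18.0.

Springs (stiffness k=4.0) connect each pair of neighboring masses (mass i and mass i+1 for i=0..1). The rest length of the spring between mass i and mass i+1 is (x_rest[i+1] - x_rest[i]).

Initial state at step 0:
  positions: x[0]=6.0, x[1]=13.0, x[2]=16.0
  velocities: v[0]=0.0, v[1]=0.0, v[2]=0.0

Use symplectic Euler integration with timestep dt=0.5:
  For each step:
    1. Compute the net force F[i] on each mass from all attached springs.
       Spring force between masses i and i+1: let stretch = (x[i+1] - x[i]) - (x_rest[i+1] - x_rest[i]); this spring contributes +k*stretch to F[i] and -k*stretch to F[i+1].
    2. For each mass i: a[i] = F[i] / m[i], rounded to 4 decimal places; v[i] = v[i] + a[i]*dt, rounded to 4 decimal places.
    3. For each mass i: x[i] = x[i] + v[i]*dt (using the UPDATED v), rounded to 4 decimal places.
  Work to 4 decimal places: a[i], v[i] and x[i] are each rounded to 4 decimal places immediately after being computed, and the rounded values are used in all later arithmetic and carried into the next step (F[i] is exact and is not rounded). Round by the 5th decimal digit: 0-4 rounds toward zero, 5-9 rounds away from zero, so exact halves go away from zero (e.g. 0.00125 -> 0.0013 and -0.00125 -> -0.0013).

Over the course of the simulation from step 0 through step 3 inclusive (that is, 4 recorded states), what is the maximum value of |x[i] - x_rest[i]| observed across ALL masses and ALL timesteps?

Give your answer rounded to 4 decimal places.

Step 0: x=[6.0000 13.0000 16.0000] v=[0.0000 0.0000 0.0000]
Step 1: x=[7.0000 9.0000 19.0000] v=[2.0000 -8.0000 6.0000]
Step 2: x=[4.0000 13.0000 18.0000] v=[-6.0000 8.0000 -2.0000]
Step 3: x=[4.0000 13.0000 18.0000] v=[0.0000 0.0000 0.0000]
Max displacement = 3.0000

Answer: 3.0000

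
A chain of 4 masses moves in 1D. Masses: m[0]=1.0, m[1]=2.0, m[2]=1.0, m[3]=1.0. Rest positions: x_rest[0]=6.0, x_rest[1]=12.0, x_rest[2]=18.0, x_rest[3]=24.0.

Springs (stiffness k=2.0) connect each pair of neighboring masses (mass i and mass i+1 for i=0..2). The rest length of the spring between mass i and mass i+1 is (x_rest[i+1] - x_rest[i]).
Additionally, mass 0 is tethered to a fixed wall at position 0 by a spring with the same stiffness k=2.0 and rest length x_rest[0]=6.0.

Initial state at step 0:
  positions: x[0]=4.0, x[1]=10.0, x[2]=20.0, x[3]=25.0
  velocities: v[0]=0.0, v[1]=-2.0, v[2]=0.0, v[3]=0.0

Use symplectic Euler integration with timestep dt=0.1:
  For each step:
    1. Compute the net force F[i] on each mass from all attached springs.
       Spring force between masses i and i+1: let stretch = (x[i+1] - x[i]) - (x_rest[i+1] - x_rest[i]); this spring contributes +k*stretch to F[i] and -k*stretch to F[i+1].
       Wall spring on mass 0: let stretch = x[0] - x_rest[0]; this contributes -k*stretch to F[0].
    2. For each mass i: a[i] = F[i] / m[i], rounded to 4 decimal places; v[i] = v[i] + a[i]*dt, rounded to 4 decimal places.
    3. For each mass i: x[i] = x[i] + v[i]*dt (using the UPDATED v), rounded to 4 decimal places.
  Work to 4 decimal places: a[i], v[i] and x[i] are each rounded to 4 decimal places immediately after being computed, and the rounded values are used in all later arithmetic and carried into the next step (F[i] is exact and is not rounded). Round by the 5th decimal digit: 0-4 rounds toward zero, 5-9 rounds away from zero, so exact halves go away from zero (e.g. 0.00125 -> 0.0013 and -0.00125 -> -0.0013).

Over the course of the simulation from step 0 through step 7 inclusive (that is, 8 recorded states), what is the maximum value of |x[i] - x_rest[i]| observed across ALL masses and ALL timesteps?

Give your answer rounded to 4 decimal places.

Step 0: x=[4.0000 10.0000 20.0000 25.0000] v=[0.0000 -2.0000 0.0000 0.0000]
Step 1: x=[4.0400 9.8400 19.9000 25.0200] v=[0.4000 -1.6000 -1.0000 0.2000]
Step 2: x=[4.1152 9.7226 19.7012 25.0576] v=[0.7520 -1.1740 -1.9880 0.3760]
Step 3: x=[4.2202 9.6489 19.4100 25.1081] v=[1.0504 -0.7369 -2.9124 0.5047]
Step 4: x=[4.3494 9.6185 19.0375 25.1646] v=[1.2921 -0.3037 -3.7250 0.5651]
Step 5: x=[4.4970 9.6296 18.5992 25.2186] v=[1.4760 0.1113 -4.3834 0.5397]
Step 6: x=[4.6573 9.6791 18.1139 25.2602] v=[1.6031 0.4950 -4.8534 0.4158]
Step 7: x=[4.8249 9.7627 17.6028 25.2789] v=[1.6760 0.8363 -5.1111 0.1865]
Max displacement = 2.3815

Answer: 2.3815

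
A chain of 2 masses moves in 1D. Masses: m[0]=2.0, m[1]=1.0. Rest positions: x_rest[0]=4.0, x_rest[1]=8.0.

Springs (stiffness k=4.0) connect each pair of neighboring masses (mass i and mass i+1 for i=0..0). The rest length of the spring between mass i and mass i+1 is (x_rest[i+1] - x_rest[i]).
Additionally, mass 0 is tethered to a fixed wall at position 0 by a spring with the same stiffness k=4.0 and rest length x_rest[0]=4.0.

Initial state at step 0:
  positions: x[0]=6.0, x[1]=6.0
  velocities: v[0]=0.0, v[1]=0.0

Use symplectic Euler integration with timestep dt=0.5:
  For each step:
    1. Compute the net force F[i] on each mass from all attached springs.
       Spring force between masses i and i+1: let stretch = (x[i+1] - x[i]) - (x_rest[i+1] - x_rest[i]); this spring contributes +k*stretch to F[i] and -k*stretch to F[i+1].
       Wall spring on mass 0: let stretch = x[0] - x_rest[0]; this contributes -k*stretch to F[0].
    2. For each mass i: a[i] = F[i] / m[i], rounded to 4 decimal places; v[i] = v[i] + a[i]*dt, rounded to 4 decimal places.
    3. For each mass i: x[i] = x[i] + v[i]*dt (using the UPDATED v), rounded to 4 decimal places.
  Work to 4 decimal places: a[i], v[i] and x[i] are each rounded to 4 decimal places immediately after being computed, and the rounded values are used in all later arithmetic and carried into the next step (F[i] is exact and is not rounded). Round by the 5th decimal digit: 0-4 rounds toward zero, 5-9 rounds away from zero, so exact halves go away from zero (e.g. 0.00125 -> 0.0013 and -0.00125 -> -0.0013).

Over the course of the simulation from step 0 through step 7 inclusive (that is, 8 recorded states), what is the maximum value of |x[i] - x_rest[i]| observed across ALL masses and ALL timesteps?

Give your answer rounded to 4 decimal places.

Answer: 3.5000

Derivation:
Step 0: x=[6.0000 6.0000] v=[0.0000 0.0000]
Step 1: x=[3.0000 10.0000] v=[-6.0000 8.0000]
Step 2: x=[2.0000 11.0000] v=[-2.0000 2.0000]
Step 3: x=[4.5000 7.0000] v=[5.0000 -8.0000]
Step 4: x=[6.0000 4.5000] v=[3.0000 -5.0000]
Step 5: x=[3.7500 7.5000] v=[-4.5000 6.0000]
Step 6: x=[1.5000 10.7500] v=[-4.5000 6.5000]
Step 7: x=[3.1250 8.7500] v=[3.2500 -4.0000]
Max displacement = 3.5000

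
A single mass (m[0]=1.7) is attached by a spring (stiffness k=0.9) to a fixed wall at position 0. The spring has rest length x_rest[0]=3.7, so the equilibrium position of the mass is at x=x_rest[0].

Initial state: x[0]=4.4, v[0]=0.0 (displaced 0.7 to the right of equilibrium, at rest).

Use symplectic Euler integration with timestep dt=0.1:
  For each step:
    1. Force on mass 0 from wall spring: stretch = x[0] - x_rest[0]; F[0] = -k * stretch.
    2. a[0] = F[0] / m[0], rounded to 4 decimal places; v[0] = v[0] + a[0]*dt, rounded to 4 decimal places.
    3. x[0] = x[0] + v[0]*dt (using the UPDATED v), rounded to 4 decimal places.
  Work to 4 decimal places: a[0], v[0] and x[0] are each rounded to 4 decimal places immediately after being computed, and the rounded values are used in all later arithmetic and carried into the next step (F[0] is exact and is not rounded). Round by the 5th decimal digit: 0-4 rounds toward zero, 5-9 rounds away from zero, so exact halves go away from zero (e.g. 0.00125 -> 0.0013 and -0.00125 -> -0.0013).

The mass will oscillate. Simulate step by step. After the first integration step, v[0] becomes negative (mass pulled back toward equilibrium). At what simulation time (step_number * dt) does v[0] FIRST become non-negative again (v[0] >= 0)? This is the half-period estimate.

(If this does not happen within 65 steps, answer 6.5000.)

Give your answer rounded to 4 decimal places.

Step 0: x=[4.4000] v=[0.0000]
Step 1: x=[4.3963] v=[-0.0371]
Step 2: x=[4.3889] v=[-0.0740]
Step 3: x=[4.3779] v=[-0.1105]
Step 4: x=[4.3633] v=[-0.1464]
Step 5: x=[4.3452] v=[-0.1815]
Step 6: x=[4.3236] v=[-0.2157]
Step 7: x=[4.2987] v=[-0.2487]
Step 8: x=[4.2707] v=[-0.2804]
Step 9: x=[4.2396] v=[-0.3106]
Step 10: x=[4.2057] v=[-0.3392]
Step 11: x=[4.1691] v=[-0.3660]
Step 12: x=[4.1300] v=[-0.3908]
Step 13: x=[4.0886] v=[-0.4136]
Step 14: x=[4.0452] v=[-0.4342]
Step 15: x=[4.0000] v=[-0.4525]
Step 16: x=[3.9532] v=[-0.4684]
Step 17: x=[3.9050] v=[-0.4818]
Step 18: x=[3.8557] v=[-0.4927]
Step 19: x=[3.8056] v=[-0.5009]
Step 20: x=[3.7550] v=[-0.5065]
Step 21: x=[3.7041] v=[-0.5094]
Step 22: x=[3.6531] v=[-0.5096]
Step 23: x=[3.6024] v=[-0.5071]
Step 24: x=[3.5522] v=[-0.5019]
Step 25: x=[3.5028] v=[-0.4941]
Step 26: x=[3.4544] v=[-0.4837]
Step 27: x=[3.4073] v=[-0.4707]
Step 28: x=[3.3618] v=[-0.4552]
Step 29: x=[3.3181] v=[-0.4373]
Step 30: x=[3.2764] v=[-0.4171]
Step 31: x=[3.2369] v=[-0.3947]
Step 32: x=[3.1999] v=[-0.3702]
Step 33: x=[3.1655] v=[-0.3437]
Step 34: x=[3.1340] v=[-0.3154]
Step 35: x=[3.1055] v=[-0.2854]
Step 36: x=[3.0801] v=[-0.2539]
Step 37: x=[3.0580] v=[-0.2211]
Step 38: x=[3.0393] v=[-0.1871]
Step 39: x=[3.0241] v=[-0.1521]
Step 40: x=[3.0125] v=[-0.1163]
Step 41: x=[3.0045] v=[-0.0799]
Step 42: x=[3.0002] v=[-0.0431]
Step 43: x=[2.9996] v=[-0.0061]
Step 44: x=[3.0027] v=[0.0310]
First v>=0 after going negative at step 44, time=4.4000

Answer: 4.4000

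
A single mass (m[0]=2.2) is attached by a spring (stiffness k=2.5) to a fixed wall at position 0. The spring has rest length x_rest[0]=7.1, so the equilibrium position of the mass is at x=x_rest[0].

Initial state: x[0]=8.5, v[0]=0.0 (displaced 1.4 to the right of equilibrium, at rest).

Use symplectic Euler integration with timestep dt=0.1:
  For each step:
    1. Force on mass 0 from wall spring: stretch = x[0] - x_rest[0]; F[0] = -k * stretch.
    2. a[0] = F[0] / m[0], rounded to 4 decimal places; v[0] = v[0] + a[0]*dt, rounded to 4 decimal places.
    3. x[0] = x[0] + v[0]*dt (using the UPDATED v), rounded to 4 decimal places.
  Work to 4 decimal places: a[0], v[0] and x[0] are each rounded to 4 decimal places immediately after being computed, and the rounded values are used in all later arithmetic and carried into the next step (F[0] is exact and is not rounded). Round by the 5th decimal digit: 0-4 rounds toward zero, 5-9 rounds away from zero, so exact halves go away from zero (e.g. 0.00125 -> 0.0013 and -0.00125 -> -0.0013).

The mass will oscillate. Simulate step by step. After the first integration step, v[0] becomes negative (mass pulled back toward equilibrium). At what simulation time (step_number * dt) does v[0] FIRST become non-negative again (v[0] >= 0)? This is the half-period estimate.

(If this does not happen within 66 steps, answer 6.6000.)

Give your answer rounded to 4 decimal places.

Answer: 3.0000

Derivation:
Step 0: x=[8.5000] v=[0.0000]
Step 1: x=[8.4841] v=[-0.1591]
Step 2: x=[8.4525] v=[-0.3164]
Step 3: x=[8.4055] v=[-0.4701]
Step 4: x=[8.3437] v=[-0.6185]
Step 5: x=[8.2677] v=[-0.7598]
Step 6: x=[8.1785] v=[-0.8925]
Step 7: x=[8.0770] v=[-1.0151]
Step 8: x=[7.9644] v=[-1.1261]
Step 9: x=[7.8420] v=[-1.2243]
Step 10: x=[7.7111] v=[-1.3086]
Step 11: x=[7.5733] v=[-1.3780]
Step 12: x=[7.4301] v=[-1.4318]
Step 13: x=[7.2832] v=[-1.4693]
Step 14: x=[7.1342] v=[-1.4901]
Step 15: x=[6.9848] v=[-1.4940]
Step 16: x=[6.8367] v=[-1.4809]
Step 17: x=[6.6916] v=[-1.4510]
Step 18: x=[6.5511] v=[-1.4046]
Step 19: x=[6.4169] v=[-1.3422]
Step 20: x=[6.2904] v=[-1.2646]
Step 21: x=[6.1731] v=[-1.1726]
Step 22: x=[6.0664] v=[-1.0673]
Step 23: x=[5.9714] v=[-0.9499]
Step 24: x=[5.8892] v=[-0.8217]
Step 25: x=[5.8208] v=[-0.6841]
Step 26: x=[5.7669] v=[-0.5387]
Step 27: x=[5.7282] v=[-0.3872]
Step 28: x=[5.7051] v=[-0.2313]
Step 29: x=[5.6978] v=[-0.0728]
Step 30: x=[5.7065] v=[0.0865]
First v>=0 after going negative at step 30, time=3.0000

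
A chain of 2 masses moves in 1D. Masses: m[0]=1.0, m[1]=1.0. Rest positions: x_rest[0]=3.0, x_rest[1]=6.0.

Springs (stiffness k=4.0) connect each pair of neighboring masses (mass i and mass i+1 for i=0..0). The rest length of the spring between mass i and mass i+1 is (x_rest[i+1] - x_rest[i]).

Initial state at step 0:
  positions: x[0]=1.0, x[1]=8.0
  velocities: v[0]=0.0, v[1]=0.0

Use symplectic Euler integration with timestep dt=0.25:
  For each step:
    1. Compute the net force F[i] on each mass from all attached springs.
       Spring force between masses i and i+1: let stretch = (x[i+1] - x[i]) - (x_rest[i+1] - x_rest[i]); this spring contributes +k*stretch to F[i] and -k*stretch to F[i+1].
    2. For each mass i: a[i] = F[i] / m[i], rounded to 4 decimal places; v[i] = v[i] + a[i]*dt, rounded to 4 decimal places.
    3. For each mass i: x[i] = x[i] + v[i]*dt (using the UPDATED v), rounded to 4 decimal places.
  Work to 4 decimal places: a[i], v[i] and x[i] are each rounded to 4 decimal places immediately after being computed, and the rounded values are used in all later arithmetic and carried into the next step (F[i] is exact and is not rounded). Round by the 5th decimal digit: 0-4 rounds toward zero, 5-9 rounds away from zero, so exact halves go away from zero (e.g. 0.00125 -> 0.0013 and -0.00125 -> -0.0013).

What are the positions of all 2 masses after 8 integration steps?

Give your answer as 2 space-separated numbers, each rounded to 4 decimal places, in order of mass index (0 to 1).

Answer: 0.8829 8.1173

Derivation:
Step 0: x=[1.0000 8.0000] v=[0.0000 0.0000]
Step 1: x=[2.0000 7.0000] v=[4.0000 -4.0000]
Step 2: x=[3.5000 5.5000] v=[6.0000 -6.0000]
Step 3: x=[4.7500 4.2500] v=[5.0000 -5.0000]
Step 4: x=[5.1250 3.8750] v=[1.5000 -1.5000]
Step 5: x=[4.4375 4.5625] v=[-2.7500 2.7500]
Step 6: x=[3.0313 5.9688] v=[-5.6250 5.6250]
Step 7: x=[1.6094 7.3907] v=[-5.6875 5.6875]
Step 8: x=[0.8829 8.1173] v=[-2.9062 2.9062]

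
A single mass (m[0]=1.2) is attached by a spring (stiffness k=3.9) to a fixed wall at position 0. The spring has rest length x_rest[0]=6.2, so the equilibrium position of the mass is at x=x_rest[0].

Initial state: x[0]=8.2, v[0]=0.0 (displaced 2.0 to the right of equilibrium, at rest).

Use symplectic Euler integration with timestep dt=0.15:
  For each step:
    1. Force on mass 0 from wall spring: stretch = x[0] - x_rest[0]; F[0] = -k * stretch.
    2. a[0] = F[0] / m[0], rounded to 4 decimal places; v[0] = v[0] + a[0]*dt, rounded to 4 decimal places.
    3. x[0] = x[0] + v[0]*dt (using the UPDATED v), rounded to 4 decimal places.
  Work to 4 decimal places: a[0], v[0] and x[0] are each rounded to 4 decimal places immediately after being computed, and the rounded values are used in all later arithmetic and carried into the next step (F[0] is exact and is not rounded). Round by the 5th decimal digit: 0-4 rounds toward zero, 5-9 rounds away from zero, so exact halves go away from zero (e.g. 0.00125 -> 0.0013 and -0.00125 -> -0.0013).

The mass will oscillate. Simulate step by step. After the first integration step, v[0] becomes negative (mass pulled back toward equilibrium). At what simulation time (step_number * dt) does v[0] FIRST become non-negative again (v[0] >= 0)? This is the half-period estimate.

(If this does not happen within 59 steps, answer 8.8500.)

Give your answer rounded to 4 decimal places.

Step 0: x=[8.2000] v=[0.0000]
Step 1: x=[8.0538] v=[-0.9750]
Step 2: x=[7.7720] v=[-1.8787]
Step 3: x=[7.3752] v=[-2.6451]
Step 4: x=[6.8925] v=[-3.2180]
Step 5: x=[6.3592] v=[-3.5556]
Step 6: x=[5.8142] v=[-3.6332]
Step 7: x=[5.2974] v=[-3.4451]
Step 8: x=[4.8466] v=[-3.0051]
Step 9: x=[4.4948] v=[-2.3453]
Step 10: x=[4.2677] v=[-1.5140]
Step 11: x=[4.1819] v=[-0.5720]
Step 12: x=[4.2437] v=[0.4118]
First v>=0 after going negative at step 12, time=1.8000

Answer: 1.8000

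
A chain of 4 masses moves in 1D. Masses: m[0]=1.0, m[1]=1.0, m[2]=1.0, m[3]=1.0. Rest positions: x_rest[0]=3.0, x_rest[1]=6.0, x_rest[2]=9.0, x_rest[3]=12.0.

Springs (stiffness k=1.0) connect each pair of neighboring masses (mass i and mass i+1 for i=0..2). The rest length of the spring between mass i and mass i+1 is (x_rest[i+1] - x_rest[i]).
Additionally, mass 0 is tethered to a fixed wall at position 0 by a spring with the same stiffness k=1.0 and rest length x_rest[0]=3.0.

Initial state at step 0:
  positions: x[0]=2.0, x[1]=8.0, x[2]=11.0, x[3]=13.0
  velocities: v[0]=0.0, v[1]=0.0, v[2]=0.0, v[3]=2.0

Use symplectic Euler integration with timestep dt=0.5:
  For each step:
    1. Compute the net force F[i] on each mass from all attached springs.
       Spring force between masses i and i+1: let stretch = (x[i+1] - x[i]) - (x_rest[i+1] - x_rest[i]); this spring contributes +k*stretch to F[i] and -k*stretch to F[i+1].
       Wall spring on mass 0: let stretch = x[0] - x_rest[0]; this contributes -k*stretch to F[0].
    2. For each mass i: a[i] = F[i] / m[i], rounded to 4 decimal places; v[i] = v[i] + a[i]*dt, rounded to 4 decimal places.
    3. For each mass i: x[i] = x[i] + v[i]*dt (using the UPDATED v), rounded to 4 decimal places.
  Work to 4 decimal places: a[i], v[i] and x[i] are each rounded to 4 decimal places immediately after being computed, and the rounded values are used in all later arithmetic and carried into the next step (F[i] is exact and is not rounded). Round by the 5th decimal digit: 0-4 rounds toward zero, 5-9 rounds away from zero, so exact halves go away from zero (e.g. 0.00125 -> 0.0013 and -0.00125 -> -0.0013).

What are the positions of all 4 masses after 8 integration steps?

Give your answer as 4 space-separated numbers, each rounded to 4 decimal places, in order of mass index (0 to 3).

Answer: 3.2994 8.5657 12.4225 13.2454

Derivation:
Step 0: x=[2.0000 8.0000 11.0000 13.0000] v=[0.0000 0.0000 0.0000 2.0000]
Step 1: x=[3.0000 7.2500 10.7500 14.2500] v=[2.0000 -1.5000 -0.5000 2.5000]
Step 2: x=[4.3125 6.3125 10.5000 15.3750] v=[2.6250 -1.8750 -0.5000 2.2500]
Step 3: x=[5.0469 5.9219 10.4219 16.0313] v=[1.4688 -0.7813 -0.1563 1.3125]
Step 4: x=[4.7383 6.4375 10.6211 16.0352] v=[-0.6172 1.0312 0.3984 0.0078]
Step 5: x=[3.6699 7.5742 11.1280 15.4356] v=[-2.1368 2.2734 1.0137 -1.1993]
Step 6: x=[2.6601 8.6233 11.8233 14.5091] v=[-2.0196 2.0982 1.3906 -1.8531]
Step 7: x=[2.4761 8.9816 12.3901 13.6611] v=[-0.3681 0.7166 1.1335 -1.6960]
Step 8: x=[3.2994 8.5657 12.4225 13.2454] v=[1.6466 -0.8319 0.0648 -0.8315]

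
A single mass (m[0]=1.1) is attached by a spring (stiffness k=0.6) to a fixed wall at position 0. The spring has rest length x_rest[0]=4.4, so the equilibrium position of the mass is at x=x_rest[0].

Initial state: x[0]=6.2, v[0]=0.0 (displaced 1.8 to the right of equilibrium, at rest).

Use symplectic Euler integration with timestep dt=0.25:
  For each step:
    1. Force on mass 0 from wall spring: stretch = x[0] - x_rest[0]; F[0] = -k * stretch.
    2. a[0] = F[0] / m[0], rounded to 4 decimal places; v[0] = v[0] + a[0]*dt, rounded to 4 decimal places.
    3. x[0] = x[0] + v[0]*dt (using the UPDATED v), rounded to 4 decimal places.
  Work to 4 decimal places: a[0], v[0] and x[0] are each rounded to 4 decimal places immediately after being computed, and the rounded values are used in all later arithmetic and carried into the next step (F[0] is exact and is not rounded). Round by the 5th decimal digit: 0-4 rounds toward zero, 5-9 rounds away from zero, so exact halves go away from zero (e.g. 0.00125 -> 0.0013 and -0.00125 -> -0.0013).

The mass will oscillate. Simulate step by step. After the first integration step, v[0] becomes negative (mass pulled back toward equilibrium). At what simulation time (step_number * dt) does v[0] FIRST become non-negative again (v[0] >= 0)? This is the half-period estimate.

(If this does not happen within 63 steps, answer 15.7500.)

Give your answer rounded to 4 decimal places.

Step 0: x=[6.2000] v=[0.0000]
Step 1: x=[6.1386] v=[-0.2455]
Step 2: x=[6.0180] v=[-0.4826]
Step 3: x=[5.8422] v=[-0.7032]
Step 4: x=[5.6172] v=[-0.8999]
Step 5: x=[5.3507] v=[-1.0659]
Step 6: x=[5.0518] v=[-1.1956]
Step 7: x=[4.7307] v=[-1.2845]
Step 8: x=[4.3983] v=[-1.3296]
Step 9: x=[4.0660] v=[-1.3294]
Step 10: x=[3.7450] v=[-1.2839]
Step 11: x=[3.4464] v=[-1.1946]
Step 12: x=[3.1803] v=[-1.0646]
Step 13: x=[2.9557] v=[-0.8983]
Step 14: x=[2.7804] v=[-0.7014]
Step 15: x=[2.6603] v=[-0.4806]
Step 16: x=[2.5995] v=[-0.2434]
Step 17: x=[2.6000] v=[0.0021]
First v>=0 after going negative at step 17, time=4.2500

Answer: 4.2500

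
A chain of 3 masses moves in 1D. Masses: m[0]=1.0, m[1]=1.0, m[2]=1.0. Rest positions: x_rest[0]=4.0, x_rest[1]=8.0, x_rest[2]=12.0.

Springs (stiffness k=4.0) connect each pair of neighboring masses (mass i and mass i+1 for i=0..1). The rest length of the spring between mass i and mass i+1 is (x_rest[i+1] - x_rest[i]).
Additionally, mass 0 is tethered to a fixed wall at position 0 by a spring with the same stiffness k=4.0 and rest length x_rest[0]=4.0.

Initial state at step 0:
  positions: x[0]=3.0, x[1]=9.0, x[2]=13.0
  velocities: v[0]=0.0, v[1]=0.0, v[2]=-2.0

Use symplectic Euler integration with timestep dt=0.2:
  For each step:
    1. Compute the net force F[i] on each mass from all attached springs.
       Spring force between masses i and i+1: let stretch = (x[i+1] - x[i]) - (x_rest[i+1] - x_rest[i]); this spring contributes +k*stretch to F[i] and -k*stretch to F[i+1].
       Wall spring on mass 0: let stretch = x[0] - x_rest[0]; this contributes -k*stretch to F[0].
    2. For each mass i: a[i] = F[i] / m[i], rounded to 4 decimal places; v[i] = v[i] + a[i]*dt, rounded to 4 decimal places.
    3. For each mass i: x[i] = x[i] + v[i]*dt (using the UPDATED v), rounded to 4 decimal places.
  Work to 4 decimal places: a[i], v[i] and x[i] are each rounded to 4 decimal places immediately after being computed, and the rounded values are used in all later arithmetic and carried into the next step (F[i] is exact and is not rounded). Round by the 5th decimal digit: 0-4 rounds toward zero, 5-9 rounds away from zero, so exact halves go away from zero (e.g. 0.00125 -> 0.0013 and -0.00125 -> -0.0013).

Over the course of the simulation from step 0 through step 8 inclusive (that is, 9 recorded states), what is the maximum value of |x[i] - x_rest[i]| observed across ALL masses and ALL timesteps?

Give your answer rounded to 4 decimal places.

Step 0: x=[3.0000 9.0000 13.0000] v=[0.0000 0.0000 -2.0000]
Step 1: x=[3.4800 8.6800 12.6000] v=[2.4000 -1.6000 -2.0000]
Step 2: x=[4.2352 8.1552 12.2128] v=[3.7760 -2.6240 -1.9360]
Step 3: x=[4.9400 7.6524 11.8164] v=[3.5238 -2.5139 -1.9821]
Step 4: x=[5.2883 7.3819 11.3937] v=[1.7417 -1.3526 -2.1133]
Step 5: x=[5.1255 7.4183 10.9692] v=[-0.8141 0.1820 -2.1227]
Step 6: x=[4.5094 7.6560 10.6165] v=[-3.0803 1.1885 -1.7634]
Step 7: x=[3.6753 7.8639 10.4301] v=[-4.1705 1.0396 -0.9318]
Step 8: x=[2.9233 7.8122 10.4731] v=[-3.7599 -0.2583 0.2152]
Max displacement = 1.5699

Answer: 1.5699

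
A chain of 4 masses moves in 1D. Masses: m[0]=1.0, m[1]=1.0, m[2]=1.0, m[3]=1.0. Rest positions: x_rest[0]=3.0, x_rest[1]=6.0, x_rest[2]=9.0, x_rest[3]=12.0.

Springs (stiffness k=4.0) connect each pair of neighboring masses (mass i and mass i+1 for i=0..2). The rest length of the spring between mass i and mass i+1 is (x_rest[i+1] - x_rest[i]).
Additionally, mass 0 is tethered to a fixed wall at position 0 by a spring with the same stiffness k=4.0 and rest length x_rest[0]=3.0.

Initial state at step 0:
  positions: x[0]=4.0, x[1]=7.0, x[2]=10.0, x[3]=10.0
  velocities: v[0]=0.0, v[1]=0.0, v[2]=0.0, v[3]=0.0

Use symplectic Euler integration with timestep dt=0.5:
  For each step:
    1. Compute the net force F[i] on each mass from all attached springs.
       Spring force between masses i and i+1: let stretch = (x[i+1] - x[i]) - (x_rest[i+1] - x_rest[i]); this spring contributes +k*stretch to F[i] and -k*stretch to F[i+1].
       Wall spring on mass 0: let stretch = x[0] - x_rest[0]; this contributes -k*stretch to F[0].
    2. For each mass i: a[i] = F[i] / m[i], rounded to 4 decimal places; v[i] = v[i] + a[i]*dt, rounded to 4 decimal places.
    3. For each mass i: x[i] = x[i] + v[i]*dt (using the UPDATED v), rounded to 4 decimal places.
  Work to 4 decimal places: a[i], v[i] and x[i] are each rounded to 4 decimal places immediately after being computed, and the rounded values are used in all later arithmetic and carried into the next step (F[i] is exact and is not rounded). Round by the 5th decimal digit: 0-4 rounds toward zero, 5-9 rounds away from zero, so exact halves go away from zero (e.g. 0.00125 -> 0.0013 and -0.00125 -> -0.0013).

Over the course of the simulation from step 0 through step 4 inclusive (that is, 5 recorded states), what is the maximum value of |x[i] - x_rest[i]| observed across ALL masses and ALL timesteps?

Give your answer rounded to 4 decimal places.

Answer: 3.0000

Derivation:
Step 0: x=[4.0000 7.0000 10.0000 10.0000] v=[0.0000 0.0000 0.0000 0.0000]
Step 1: x=[3.0000 7.0000 7.0000 13.0000] v=[-2.0000 0.0000 -6.0000 6.0000]
Step 2: x=[3.0000 3.0000 10.0000 13.0000] v=[0.0000 -8.0000 6.0000 0.0000]
Step 3: x=[0.0000 6.0000 9.0000 13.0000] v=[-6.0000 6.0000 -2.0000 0.0000]
Step 4: x=[3.0000 6.0000 9.0000 12.0000] v=[6.0000 0.0000 0.0000 -2.0000]
Max displacement = 3.0000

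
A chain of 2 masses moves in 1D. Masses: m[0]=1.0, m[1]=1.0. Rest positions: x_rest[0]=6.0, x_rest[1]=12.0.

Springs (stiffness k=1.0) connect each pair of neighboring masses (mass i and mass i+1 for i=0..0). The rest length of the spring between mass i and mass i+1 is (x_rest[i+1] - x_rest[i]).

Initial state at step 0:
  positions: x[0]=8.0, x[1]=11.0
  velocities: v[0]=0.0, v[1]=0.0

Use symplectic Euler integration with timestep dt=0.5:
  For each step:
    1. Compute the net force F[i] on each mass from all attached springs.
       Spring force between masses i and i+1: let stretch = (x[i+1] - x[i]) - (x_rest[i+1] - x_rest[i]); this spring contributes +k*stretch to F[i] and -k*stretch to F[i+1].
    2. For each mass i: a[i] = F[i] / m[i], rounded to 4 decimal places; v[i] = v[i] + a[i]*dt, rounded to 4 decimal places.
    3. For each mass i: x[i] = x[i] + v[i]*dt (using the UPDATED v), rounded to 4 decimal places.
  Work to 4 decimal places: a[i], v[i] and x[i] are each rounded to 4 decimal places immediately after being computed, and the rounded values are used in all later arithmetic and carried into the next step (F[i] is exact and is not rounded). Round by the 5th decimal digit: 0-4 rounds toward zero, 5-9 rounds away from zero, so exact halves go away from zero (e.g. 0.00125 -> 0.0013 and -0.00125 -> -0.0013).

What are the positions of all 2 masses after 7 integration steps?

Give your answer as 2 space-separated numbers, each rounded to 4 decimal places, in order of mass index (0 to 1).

Answer: 7.5431 11.4571

Derivation:
Step 0: x=[8.0000 11.0000] v=[0.0000 0.0000]
Step 1: x=[7.2500 11.7500] v=[-1.5000 1.5000]
Step 2: x=[6.1250 12.8750] v=[-2.2500 2.2500]
Step 3: x=[5.1875 13.8125] v=[-1.8750 1.8750]
Step 4: x=[4.9063 14.0938] v=[-0.5625 0.5625]
Step 5: x=[5.4220 13.5782] v=[1.0313 -1.0313]
Step 6: x=[6.4767 12.5235] v=[2.1094 -2.1094]
Step 7: x=[7.5431 11.4571] v=[2.1328 -2.1328]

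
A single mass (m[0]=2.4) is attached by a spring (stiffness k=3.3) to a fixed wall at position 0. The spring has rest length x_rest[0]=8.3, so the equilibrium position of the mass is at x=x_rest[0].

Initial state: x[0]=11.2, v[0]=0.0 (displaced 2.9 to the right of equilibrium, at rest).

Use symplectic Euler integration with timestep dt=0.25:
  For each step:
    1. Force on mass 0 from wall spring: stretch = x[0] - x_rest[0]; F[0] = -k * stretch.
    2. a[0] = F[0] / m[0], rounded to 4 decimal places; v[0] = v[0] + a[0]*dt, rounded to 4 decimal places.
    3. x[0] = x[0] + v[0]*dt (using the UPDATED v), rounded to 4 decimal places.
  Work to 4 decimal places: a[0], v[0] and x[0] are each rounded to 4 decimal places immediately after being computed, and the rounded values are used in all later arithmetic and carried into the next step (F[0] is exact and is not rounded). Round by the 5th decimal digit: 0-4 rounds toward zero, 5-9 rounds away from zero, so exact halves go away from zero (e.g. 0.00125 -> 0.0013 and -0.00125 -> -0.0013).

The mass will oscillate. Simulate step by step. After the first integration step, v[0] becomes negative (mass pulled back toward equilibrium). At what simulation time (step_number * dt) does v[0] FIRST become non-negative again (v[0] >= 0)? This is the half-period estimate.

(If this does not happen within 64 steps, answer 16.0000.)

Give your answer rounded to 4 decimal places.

Step 0: x=[11.2000] v=[0.0000]
Step 1: x=[10.9508] v=[-0.9969]
Step 2: x=[10.4738] v=[-1.9081]
Step 3: x=[9.8100] v=[-2.6554]
Step 4: x=[9.0164] v=[-3.1745]
Step 5: x=[8.1612] v=[-3.4208]
Step 6: x=[7.3179] v=[-3.3731]
Step 7: x=[6.5590] v=[-3.0355]
Step 8: x=[5.9498] v=[-2.4370]
Step 9: x=[5.5425] v=[-1.6291]
Step 10: x=[5.3722] v=[-0.6812]
Step 11: x=[5.4535] v=[0.3252]
First v>=0 after going negative at step 11, time=2.7500

Answer: 2.7500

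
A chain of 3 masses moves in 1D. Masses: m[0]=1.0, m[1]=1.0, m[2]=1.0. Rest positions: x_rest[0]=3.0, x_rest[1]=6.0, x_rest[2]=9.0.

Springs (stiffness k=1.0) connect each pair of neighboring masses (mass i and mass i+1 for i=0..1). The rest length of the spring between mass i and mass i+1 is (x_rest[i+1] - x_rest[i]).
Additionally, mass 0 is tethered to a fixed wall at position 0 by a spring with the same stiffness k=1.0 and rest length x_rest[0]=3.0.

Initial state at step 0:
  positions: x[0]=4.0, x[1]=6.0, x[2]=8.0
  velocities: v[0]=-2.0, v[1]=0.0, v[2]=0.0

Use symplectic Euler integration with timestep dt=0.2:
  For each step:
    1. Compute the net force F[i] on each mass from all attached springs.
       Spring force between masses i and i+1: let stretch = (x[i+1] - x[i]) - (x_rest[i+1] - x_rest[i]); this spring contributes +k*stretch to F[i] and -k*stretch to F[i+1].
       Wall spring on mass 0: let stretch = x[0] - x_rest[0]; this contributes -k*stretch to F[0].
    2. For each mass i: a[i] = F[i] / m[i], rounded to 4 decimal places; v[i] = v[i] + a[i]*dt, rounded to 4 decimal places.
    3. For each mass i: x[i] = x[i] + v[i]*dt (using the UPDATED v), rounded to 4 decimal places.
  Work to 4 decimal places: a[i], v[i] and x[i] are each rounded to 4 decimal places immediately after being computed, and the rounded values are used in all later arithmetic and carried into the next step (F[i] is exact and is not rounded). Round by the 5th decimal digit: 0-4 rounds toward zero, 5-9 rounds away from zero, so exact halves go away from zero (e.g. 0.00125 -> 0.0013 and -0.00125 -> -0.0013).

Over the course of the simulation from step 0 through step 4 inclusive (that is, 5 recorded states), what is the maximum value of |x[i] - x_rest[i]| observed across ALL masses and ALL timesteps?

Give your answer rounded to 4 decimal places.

Answer: 1.0068

Derivation:
Step 0: x=[4.0000 6.0000 8.0000] v=[-2.0000 0.0000 0.0000]
Step 1: x=[3.5200 6.0000 8.0400] v=[-2.4000 0.0000 0.2000]
Step 2: x=[2.9984 5.9824 8.1184] v=[-2.6080 -0.0880 0.3920]
Step 3: x=[2.4762 5.9309 8.2314] v=[-2.6109 -0.2576 0.5648]
Step 4: x=[1.9932 5.8332 8.3723] v=[-2.4152 -0.4884 0.7047]
Max displacement = 1.0068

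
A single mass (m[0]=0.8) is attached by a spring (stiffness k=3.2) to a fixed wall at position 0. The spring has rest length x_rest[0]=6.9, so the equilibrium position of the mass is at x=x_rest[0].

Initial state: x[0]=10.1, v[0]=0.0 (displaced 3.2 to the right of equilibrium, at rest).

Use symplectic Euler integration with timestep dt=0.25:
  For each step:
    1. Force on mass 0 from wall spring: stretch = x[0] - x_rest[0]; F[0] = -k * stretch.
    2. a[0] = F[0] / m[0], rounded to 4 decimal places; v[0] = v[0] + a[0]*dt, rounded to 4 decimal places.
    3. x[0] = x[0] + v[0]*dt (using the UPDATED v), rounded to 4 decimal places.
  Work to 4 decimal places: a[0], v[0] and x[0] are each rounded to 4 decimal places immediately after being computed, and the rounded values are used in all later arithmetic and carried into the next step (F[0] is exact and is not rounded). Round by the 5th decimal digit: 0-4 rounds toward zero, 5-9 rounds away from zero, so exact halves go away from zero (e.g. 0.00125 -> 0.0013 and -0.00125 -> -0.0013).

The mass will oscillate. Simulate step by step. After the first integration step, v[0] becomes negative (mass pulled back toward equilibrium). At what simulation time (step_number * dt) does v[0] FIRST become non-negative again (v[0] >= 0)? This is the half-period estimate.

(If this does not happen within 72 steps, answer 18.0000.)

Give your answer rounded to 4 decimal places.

Answer: 1.7500

Derivation:
Step 0: x=[10.1000] v=[0.0000]
Step 1: x=[9.3000] v=[-3.2000]
Step 2: x=[7.9000] v=[-5.6000]
Step 3: x=[6.2500] v=[-6.6000]
Step 4: x=[4.7625] v=[-5.9500]
Step 5: x=[3.8094] v=[-3.8125]
Step 6: x=[3.6289] v=[-0.7219]
Step 7: x=[4.2662] v=[2.5492]
First v>=0 after going negative at step 7, time=1.7500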